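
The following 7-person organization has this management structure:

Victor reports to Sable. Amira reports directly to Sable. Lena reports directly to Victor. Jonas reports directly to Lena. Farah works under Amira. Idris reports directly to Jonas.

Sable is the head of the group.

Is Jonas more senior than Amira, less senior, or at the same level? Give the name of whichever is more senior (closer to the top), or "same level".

Amira

Jonas is 3 levels below Sable; Amira is 1. Amira is higher.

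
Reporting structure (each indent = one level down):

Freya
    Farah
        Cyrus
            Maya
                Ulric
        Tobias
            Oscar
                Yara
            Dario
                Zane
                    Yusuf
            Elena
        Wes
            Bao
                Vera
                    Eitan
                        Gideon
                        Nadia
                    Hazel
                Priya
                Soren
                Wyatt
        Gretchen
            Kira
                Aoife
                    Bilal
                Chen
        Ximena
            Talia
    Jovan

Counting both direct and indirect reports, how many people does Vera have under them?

4

Vera directly manages Eitan, Hazel. Under Eitan: Nadia, Gideon (2). Hazel has no reports. So Vera's organization is 2 direct reports plus everyone under them: 3 + 1 = 4.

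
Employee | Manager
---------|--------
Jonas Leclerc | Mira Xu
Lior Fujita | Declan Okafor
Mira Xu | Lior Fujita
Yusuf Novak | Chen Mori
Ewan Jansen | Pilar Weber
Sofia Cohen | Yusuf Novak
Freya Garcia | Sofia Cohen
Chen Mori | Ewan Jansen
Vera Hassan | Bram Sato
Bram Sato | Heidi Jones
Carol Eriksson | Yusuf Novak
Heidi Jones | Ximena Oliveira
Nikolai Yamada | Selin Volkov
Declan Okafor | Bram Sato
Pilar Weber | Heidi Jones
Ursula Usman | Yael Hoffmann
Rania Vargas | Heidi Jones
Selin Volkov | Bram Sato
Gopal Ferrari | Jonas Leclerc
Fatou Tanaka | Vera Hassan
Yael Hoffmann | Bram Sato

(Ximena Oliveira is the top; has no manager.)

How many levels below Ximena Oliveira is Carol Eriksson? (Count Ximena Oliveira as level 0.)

Chain from Carol Eriksson up to Ximena Oliveira: Carol Eriksson → Yusuf Novak → Chen Mori → Ewan Jansen → Pilar Weber → Heidi Jones → Ximena Oliveira. That is 6 steps up, so Carol Eriksson is 6 levels below Ximena Oliveira.

6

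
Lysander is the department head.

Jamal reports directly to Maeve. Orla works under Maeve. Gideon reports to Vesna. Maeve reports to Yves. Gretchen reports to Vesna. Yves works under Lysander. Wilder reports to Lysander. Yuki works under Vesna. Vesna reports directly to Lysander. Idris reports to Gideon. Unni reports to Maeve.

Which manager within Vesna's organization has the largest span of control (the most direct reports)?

Vesna

Direct-report counts within Vesna's organization: Vesna has 3; Gideon has 1. The largest is 3, held by Vesna.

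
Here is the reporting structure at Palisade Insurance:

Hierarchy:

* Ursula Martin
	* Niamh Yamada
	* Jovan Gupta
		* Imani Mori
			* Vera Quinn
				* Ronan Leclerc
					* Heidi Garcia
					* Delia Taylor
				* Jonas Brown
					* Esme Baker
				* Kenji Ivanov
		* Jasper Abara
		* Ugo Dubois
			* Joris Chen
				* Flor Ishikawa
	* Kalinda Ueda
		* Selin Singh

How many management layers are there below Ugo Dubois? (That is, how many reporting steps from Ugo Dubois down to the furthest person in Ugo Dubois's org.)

The longest chain under Ugo Dubois runs Ugo Dubois → Joris Chen → Flor Ishikawa, which is 2 levels below Ugo Dubois.

2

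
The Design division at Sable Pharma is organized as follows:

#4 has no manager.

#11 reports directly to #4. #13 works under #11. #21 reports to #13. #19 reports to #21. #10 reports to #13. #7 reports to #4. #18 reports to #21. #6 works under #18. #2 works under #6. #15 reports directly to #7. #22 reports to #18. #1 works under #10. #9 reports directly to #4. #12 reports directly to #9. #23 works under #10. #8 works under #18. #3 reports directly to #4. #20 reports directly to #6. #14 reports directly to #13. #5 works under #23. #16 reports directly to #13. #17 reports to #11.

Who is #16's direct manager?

#13

#16 reports directly to #13.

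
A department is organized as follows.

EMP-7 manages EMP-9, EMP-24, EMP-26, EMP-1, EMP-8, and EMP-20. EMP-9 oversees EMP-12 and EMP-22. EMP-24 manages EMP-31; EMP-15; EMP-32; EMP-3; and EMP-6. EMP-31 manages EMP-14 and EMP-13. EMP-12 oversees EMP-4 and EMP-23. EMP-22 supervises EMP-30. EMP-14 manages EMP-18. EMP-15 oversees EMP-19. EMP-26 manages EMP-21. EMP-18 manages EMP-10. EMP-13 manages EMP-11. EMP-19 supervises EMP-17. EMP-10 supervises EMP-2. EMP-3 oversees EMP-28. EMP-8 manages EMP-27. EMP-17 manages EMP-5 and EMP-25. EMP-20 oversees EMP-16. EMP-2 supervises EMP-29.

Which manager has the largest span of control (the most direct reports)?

Direct-report counts: EMP-7 has 6; EMP-20 has 1; EMP-8 has 1; EMP-26 has 1; EMP-24 has 5; EMP-3 has 1; EMP-15 has 1; EMP-19 has 1; EMP-17 has 2; EMP-31 has 2; EMP-13 has 1; EMP-14 has 1; EMP-18 has 1; EMP-10 has 1; EMP-2 has 1; EMP-9 has 2; EMP-22 has 1; EMP-12 has 2. The largest is 6, held by EMP-7.

EMP-7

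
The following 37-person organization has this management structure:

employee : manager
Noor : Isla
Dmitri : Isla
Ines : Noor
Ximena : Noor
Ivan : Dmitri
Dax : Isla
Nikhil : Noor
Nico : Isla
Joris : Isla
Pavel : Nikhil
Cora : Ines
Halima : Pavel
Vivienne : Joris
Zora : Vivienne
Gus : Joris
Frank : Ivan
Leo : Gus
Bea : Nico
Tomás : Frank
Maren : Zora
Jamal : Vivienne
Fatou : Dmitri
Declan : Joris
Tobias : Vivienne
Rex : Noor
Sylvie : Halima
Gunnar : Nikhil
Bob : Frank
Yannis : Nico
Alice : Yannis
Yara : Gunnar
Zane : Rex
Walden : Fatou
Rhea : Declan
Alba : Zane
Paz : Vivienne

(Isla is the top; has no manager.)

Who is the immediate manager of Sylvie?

Halima

Sylvie reports directly to Halima.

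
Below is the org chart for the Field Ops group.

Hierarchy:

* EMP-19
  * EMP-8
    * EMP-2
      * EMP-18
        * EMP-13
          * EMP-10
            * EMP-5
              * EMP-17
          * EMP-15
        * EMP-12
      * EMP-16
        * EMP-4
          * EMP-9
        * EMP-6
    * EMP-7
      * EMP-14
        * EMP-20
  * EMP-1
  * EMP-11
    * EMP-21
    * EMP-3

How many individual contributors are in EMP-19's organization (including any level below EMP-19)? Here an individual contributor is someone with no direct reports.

The people in EMP-19's organization with no one reporting to them are EMP-3, EMP-21, EMP-1, EMP-20, EMP-6, EMP-9, EMP-12, EMP-15, EMP-17. That is 9.

9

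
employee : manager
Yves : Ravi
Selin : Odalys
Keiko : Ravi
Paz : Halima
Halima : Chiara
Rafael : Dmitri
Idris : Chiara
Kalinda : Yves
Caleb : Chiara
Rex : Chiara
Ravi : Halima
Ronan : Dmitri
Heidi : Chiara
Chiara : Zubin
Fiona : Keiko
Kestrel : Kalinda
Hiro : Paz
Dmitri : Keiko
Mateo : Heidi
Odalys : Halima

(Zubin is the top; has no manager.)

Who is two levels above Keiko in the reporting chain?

Halima

Keiko reports to Ravi, and Ravi reports to Halima. So Keiko's skip-level manager is Halima.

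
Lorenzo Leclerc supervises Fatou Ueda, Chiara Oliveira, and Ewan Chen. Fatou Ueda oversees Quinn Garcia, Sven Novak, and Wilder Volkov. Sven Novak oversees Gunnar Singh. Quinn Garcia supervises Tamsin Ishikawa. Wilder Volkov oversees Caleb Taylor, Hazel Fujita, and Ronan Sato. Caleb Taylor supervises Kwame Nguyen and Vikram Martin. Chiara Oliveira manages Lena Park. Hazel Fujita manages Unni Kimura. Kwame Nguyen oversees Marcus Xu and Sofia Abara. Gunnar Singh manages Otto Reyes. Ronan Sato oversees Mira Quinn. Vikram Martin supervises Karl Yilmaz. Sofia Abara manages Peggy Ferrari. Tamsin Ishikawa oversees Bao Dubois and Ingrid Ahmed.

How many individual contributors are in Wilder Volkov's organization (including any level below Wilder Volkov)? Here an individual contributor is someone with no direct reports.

The people in Wilder Volkov's organization with no one reporting to them are Mira Quinn, Unni Kimura, Karl Yilmaz, Peggy Ferrari, Marcus Xu. That is 5.

5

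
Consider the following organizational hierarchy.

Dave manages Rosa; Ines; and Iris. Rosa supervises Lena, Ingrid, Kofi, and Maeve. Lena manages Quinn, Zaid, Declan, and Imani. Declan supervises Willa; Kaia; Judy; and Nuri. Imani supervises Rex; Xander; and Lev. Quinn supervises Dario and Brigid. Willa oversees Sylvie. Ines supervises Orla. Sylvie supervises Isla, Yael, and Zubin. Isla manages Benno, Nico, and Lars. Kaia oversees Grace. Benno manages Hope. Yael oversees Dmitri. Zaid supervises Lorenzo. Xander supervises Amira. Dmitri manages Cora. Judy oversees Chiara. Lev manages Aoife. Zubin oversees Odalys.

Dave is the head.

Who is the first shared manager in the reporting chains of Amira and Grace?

Lena

Amira's chain of managers is Xander, Imani, Lena, Rosa, Dave. Grace's chain of managers is Kaia, Declan, Lena, Rosa, Dave. The first manager that appears in both chains is Lena.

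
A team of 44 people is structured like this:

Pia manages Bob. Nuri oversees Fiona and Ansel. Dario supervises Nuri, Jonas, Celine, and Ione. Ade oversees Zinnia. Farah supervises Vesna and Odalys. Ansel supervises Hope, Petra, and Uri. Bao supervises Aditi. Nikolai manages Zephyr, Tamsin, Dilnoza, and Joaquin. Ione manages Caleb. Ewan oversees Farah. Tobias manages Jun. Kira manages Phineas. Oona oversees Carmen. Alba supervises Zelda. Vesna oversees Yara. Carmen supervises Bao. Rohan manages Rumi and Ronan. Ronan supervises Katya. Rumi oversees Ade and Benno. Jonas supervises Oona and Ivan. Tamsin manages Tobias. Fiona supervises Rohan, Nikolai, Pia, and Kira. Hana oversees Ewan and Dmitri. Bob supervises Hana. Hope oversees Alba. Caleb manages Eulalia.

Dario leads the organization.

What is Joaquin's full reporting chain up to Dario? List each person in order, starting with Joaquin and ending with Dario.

Joaquin -> Nikolai -> Fiona -> Nuri -> Dario

Joaquin reports to Nikolai. Nikolai reports to Fiona. Fiona reports to Nuri. Nuri reports to Dario. Dario is at the top.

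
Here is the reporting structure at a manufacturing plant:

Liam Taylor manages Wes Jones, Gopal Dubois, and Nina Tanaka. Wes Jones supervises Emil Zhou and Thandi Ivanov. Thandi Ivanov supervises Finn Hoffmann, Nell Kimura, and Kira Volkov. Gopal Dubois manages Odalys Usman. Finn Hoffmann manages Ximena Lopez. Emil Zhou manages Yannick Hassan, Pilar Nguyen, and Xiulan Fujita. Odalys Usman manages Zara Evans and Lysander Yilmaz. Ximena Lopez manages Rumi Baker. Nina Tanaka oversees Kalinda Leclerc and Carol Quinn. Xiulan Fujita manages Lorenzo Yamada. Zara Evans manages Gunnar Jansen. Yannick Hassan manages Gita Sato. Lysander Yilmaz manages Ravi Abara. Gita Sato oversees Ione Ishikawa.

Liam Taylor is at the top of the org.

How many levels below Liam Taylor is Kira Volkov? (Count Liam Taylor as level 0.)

Chain from Kira Volkov up to Liam Taylor: Kira Volkov → Thandi Ivanov → Wes Jones → Liam Taylor. That is 3 steps up, so Kira Volkov is 3 levels below Liam Taylor.

3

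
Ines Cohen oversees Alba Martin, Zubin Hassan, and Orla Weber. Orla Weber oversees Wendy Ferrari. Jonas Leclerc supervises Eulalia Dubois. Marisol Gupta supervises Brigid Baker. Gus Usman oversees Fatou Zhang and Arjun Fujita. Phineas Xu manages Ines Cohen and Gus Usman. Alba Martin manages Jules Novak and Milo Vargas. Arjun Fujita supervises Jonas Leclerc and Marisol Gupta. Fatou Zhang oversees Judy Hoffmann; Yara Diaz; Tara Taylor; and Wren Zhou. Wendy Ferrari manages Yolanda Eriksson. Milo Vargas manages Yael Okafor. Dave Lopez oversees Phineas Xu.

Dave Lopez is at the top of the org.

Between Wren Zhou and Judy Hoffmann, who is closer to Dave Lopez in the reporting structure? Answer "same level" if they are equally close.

Both Wren Zhou and Judy Hoffmann are 4 levels below Dave Lopez.

same level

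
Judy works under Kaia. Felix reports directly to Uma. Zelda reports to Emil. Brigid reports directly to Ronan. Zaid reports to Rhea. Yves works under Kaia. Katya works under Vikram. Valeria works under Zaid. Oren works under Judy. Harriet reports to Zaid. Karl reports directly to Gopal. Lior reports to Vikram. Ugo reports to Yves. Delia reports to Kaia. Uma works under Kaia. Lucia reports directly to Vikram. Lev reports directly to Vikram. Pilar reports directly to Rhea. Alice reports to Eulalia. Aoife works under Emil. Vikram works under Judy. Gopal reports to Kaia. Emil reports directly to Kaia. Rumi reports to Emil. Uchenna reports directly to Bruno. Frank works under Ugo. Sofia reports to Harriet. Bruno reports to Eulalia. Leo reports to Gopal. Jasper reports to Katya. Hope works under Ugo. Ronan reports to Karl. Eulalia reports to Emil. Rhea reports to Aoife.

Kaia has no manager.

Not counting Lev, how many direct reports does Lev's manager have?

Lev reports to Vikram. Vikram's other direct reports are Lior, Lucia, Katya — 3 peers.

3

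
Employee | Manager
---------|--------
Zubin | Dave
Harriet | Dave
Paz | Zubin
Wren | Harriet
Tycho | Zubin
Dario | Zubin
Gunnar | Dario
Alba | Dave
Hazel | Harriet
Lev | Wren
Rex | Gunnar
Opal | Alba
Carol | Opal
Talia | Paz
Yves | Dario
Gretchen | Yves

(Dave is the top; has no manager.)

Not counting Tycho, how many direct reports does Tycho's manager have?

Tycho reports to Zubin. Zubin's other direct reports are Paz, Dario — 2 peers.

2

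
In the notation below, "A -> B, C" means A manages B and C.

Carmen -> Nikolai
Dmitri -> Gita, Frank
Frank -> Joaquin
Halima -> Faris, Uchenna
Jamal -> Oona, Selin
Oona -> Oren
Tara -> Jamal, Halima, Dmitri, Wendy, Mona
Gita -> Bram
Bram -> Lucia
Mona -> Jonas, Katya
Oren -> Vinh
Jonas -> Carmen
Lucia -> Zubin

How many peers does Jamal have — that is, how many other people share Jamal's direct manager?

Jamal reports to Tara. Tara's other direct reports are Halima, Dmitri, Wendy, Mona — 4 peers.

4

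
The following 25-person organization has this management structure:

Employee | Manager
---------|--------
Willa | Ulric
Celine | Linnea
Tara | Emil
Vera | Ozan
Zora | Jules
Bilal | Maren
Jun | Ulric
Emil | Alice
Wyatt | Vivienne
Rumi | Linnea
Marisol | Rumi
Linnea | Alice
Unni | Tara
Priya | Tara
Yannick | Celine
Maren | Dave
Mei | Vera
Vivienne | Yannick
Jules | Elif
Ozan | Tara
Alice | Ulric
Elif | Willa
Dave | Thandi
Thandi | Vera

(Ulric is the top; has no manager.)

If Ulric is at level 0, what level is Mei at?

6

Chain from Mei up to Ulric: Mei → Vera → Ozan → Tara → Emil → Alice → Ulric. That is 6 steps up, so Mei is 6 levels below Ulric.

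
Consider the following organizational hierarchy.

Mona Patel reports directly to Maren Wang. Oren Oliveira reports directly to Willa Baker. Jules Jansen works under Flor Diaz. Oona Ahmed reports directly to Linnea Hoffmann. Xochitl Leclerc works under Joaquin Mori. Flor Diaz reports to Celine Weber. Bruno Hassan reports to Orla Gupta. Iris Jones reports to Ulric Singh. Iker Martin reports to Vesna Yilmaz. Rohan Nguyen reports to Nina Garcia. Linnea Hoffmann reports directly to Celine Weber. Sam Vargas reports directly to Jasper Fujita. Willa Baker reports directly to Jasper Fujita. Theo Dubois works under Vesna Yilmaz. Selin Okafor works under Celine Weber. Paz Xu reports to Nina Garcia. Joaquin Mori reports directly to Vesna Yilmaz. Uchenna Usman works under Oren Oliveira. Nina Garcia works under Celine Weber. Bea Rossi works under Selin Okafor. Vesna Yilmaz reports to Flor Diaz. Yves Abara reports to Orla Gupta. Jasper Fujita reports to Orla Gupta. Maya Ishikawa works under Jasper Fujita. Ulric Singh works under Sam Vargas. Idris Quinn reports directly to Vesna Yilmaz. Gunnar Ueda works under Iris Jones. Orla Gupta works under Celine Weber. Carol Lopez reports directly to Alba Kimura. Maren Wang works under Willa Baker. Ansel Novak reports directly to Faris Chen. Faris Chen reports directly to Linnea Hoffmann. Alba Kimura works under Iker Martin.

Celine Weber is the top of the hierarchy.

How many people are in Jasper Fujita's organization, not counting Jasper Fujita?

Jasper Fujita directly manages Willa Baker, Sam Vargas, Maya Ishikawa. Under Willa Baker: Oren Oliveira, Uchenna Usman, Maren Wang, Mona Patel (4). Under Sam Vargas: Ulric Singh, Iris Jones, Gunnar Ueda (3). Maya Ishikawa has no reports. So Jasper Fujita's organization is 3 direct reports plus everyone under them: 5 + 4 + 1 = 10.

10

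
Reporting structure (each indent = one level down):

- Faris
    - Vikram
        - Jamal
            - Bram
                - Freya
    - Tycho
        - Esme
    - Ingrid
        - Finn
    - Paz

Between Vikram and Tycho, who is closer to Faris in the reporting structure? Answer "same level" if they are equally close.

same level

Both Vikram and Tycho are 1 level below Faris.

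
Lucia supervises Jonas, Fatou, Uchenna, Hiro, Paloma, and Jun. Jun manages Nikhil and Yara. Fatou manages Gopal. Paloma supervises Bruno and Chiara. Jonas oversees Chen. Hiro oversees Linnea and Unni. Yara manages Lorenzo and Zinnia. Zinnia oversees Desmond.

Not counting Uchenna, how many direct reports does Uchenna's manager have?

Uchenna reports to Lucia. Lucia's other direct reports are Jun, Fatou, Paloma, Jonas, Hiro — 5 peers.

5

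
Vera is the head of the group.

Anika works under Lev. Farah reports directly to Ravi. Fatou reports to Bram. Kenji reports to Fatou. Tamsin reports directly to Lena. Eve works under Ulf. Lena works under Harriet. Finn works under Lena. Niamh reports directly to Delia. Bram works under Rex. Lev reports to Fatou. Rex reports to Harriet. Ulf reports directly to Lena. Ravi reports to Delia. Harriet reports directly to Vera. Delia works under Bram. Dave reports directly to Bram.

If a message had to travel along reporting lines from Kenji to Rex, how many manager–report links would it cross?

3

Kenji is in Rex's organization: the chain from Kenji up to Rex is Kenji → Fatou → Bram → Rex, which is 3 links.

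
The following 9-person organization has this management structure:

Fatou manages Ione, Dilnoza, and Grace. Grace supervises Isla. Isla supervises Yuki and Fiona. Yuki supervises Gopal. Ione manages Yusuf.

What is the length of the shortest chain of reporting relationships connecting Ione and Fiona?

4

Ione is 1 level below Fatou, and Fiona is 3 levels below Fatou (their lowest common manager). The shortest path runs up from Ione to Fatou and back down to Fiona: 1 + 3 = 4 links.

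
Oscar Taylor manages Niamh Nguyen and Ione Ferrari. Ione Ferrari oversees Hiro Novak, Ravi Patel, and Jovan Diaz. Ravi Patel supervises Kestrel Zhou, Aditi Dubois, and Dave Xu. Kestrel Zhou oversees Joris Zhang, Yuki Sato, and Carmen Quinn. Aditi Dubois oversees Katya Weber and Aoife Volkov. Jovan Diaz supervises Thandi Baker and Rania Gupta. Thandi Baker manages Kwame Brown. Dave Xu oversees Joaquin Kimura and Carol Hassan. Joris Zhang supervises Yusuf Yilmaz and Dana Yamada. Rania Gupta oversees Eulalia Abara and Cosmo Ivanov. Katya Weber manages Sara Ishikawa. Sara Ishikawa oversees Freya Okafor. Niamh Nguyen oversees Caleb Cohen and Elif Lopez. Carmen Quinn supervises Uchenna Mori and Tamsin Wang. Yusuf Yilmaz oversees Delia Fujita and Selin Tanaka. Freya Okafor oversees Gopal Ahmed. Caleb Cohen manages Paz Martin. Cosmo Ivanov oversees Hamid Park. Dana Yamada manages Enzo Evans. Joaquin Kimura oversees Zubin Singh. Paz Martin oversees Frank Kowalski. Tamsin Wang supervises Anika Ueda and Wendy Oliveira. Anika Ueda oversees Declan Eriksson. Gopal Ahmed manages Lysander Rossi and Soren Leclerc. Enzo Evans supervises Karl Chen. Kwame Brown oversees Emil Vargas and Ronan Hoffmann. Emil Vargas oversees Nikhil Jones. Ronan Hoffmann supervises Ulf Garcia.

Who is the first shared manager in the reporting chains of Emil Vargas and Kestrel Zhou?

Ione Ferrari

Emil Vargas's chain of managers is Kwame Brown, Thandi Baker, Jovan Diaz, Ione Ferrari, Oscar Taylor. Kestrel Zhou's chain of managers is Ravi Patel, Ione Ferrari, Oscar Taylor. The first manager that appears in both chains is Ione Ferrari.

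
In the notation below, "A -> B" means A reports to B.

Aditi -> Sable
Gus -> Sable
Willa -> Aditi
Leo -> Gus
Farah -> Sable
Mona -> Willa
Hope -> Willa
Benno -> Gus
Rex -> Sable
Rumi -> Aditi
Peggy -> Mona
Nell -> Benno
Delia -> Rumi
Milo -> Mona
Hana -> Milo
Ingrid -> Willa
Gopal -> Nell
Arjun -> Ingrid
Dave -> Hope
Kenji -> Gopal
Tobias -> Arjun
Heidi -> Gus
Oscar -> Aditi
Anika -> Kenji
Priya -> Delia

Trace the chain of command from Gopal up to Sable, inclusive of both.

Gopal reports to Nell. Nell reports to Benno. Benno reports to Gus. Gus reports to Sable. Sable is at the top.

Gopal -> Nell -> Benno -> Gus -> Sable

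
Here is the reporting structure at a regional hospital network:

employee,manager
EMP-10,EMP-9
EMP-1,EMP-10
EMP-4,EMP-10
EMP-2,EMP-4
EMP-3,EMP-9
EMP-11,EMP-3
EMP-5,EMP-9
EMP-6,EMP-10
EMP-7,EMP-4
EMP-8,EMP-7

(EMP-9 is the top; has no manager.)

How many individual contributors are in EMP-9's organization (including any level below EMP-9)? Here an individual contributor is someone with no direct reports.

6

The people in EMP-9's organization with no one reporting to them are EMP-5, EMP-11, EMP-6, EMP-8, EMP-2, EMP-1. That is 6.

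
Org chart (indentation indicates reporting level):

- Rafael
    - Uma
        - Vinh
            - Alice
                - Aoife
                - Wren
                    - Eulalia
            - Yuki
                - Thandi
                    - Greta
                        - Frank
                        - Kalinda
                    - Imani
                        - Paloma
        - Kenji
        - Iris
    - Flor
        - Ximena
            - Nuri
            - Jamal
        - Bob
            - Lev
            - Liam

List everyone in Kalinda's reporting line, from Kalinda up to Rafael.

Kalinda -> Greta -> Thandi -> Yuki -> Vinh -> Uma -> Rafael

Kalinda reports to Greta. Greta reports to Thandi. Thandi reports to Yuki. Yuki reports to Vinh. Vinh reports to Uma. Uma reports to Rafael. Rafael is at the top.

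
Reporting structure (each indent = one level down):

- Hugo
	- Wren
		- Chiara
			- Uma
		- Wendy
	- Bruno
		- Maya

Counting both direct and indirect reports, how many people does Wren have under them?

3

Wren directly manages Chiara, Wendy. Under Chiara: Uma (1). Wendy has no reports. So Wren's organization is 2 direct reports plus everyone under them: 2 + 1 = 3.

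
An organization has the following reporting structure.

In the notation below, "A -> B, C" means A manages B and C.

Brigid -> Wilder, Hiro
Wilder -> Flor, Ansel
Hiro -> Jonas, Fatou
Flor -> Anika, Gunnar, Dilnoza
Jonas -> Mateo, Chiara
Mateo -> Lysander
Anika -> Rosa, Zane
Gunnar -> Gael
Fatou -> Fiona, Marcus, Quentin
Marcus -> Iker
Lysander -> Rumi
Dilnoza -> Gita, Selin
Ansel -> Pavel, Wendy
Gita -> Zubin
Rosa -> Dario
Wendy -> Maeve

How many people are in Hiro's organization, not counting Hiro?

Hiro directly manages Jonas, Fatou. Under Jonas: Chiara, Mateo, Lysander, Rumi (4). Under Fatou: Quentin, Marcus, Iker, Fiona (4). So Hiro's organization is 2 direct reports plus everyone under them: 5 + 5 = 10.

10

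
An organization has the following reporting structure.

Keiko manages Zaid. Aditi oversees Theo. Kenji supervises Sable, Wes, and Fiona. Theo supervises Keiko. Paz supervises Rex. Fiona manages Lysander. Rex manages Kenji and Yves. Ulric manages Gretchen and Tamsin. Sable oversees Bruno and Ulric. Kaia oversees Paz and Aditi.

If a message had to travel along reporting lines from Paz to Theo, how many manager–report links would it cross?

Paz is 1 level below Kaia, and Theo is 2 levels below Kaia (their lowest common manager). The shortest path runs up from Paz to Kaia and back down to Theo: 1 + 2 = 3 links.

3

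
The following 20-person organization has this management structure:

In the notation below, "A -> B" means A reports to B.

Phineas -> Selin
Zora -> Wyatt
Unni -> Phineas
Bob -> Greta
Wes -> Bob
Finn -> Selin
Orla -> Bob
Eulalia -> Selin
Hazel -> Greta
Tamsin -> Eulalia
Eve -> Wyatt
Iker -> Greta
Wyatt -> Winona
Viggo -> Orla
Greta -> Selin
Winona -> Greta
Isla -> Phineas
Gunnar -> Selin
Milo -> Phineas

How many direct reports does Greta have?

Greta directly manages Winona, Bob, Iker, Hazel. That is 4 direct reports.

4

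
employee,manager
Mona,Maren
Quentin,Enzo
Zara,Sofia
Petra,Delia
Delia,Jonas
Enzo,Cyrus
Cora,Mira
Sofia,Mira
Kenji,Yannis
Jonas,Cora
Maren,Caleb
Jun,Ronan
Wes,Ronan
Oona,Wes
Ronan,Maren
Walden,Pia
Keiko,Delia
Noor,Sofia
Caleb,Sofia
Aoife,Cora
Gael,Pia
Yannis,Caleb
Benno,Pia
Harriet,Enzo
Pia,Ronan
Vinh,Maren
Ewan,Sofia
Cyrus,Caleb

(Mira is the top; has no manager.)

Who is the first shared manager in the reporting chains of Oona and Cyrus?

Oona's chain of managers is Wes, Ronan, Maren, Caleb, Sofia, Mira. Cyrus's chain of managers is Caleb, Sofia, Mira. The first manager that appears in both chains is Caleb.

Caleb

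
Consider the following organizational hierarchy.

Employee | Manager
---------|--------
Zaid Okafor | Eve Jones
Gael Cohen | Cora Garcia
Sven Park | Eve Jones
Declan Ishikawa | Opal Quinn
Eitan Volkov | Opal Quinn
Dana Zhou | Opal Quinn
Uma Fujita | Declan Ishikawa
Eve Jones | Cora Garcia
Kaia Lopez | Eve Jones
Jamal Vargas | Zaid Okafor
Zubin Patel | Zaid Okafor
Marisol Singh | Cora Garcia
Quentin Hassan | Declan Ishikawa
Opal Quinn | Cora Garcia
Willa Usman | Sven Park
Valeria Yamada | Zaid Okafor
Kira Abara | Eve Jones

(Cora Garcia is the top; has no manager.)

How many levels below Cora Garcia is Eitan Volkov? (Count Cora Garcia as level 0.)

2

Chain from Eitan Volkov up to Cora Garcia: Eitan Volkov → Opal Quinn → Cora Garcia. That is 2 steps up, so Eitan Volkov is 2 levels below Cora Garcia.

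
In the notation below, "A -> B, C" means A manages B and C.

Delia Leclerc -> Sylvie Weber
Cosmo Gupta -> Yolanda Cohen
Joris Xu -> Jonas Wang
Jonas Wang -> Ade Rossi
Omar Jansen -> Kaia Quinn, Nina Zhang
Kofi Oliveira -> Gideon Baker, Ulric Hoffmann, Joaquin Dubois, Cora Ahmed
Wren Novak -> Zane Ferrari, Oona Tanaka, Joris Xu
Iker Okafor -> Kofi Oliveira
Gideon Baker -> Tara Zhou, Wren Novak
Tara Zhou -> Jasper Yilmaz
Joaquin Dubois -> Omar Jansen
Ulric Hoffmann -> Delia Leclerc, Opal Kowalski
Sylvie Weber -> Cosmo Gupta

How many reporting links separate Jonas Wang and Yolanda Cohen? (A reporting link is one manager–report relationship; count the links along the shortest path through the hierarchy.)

Jonas Wang is 4 levels below Kofi Oliveira, and Yolanda Cohen is 5 levels below Kofi Oliveira (their lowest common manager). The shortest path runs up from Jonas Wang to Kofi Oliveira and back down to Yolanda Cohen: 4 + 5 = 9 links.

9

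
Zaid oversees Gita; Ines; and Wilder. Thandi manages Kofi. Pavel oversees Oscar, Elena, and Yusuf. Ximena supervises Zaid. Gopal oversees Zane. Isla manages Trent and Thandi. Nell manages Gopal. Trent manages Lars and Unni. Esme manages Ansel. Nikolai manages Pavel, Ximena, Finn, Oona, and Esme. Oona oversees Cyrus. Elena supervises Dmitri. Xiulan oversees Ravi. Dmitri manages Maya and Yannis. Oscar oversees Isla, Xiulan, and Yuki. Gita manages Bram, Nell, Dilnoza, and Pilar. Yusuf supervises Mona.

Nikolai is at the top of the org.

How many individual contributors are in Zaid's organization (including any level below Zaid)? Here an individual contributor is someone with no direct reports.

6

The people in Zaid's organization with no one reporting to them are Wilder, Ines, Pilar, Dilnoza, Zane, Bram. That is 6.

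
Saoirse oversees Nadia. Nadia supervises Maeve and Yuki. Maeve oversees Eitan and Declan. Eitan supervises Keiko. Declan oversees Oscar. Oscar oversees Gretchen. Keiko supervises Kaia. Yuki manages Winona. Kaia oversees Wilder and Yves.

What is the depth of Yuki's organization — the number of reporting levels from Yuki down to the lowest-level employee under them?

1

The longest chain under Yuki runs Yuki → Winona, which is 1 level below Yuki.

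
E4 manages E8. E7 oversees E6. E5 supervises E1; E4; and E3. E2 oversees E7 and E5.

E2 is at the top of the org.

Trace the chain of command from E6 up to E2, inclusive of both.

E6 -> E7 -> E2

E6 reports to E7. E7 reports to E2. E2 is at the top.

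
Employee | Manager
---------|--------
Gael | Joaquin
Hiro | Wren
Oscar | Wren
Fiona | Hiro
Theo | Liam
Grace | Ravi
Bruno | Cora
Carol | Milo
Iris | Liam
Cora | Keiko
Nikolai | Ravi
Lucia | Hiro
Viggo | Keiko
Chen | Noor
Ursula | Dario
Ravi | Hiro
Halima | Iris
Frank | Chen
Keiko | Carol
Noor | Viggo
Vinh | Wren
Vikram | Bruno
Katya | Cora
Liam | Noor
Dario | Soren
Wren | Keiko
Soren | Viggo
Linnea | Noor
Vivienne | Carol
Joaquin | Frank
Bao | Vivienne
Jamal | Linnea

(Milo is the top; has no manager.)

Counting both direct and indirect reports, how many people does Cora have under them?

Cora directly manages Bruno, Katya. Under Bruno: Vikram (1). Katya has no reports. So Cora's organization is 2 direct reports plus everyone under them: 2 + 1 = 3.

3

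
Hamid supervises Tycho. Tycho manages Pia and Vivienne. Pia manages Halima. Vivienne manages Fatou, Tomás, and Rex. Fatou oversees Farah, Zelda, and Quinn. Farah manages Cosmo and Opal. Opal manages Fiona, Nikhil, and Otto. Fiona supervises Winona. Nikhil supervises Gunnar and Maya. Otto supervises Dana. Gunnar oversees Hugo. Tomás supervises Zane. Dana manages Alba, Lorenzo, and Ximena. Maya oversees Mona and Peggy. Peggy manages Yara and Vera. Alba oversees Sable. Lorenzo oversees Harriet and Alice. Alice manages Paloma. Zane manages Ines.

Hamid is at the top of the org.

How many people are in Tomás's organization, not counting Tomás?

Tomás directly manages Zane. Under Zane: Ines (1). That's 2 in total.

2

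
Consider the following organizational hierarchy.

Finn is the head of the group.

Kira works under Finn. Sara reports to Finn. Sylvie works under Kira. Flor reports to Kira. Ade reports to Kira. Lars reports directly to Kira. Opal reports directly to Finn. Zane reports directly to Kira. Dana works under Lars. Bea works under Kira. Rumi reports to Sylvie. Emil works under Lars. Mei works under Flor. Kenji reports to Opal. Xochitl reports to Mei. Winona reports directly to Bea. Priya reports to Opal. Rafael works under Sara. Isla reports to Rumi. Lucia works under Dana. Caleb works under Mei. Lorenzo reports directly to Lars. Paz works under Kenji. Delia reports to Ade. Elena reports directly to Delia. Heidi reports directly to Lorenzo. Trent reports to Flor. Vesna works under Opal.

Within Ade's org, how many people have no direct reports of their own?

The only person in Ade's organization with no one reporting to them is Elena. That is 1.

1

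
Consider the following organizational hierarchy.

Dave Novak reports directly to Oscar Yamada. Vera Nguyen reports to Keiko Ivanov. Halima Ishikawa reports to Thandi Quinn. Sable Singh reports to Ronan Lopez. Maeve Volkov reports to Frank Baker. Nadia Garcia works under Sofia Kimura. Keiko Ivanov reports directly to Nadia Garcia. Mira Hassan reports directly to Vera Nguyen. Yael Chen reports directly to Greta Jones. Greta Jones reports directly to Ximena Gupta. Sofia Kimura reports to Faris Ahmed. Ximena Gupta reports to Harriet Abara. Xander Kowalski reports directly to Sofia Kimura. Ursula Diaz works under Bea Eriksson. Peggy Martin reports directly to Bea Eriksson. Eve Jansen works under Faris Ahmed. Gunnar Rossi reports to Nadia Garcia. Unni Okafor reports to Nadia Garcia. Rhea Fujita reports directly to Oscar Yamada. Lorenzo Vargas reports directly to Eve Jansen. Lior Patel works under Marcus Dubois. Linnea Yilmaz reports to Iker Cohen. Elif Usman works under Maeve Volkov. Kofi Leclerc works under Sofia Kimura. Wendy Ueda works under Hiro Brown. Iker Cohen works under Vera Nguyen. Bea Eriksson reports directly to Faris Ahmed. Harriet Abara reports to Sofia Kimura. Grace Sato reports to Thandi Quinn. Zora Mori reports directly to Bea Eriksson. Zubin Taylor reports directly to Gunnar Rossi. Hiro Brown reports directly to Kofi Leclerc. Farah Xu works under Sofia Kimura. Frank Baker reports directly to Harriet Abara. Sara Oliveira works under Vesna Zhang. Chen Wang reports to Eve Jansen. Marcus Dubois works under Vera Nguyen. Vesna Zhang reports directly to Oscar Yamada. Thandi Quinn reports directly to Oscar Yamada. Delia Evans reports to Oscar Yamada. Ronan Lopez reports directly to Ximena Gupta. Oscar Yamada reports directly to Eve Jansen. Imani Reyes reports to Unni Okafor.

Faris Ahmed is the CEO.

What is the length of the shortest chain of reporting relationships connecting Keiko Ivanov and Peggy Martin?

5

Keiko Ivanov is 3 levels below Faris Ahmed, and Peggy Martin is 2 levels below Faris Ahmed (their lowest common manager). The shortest path runs up from Keiko Ivanov to Faris Ahmed and back down to Peggy Martin: 3 + 2 = 5 links.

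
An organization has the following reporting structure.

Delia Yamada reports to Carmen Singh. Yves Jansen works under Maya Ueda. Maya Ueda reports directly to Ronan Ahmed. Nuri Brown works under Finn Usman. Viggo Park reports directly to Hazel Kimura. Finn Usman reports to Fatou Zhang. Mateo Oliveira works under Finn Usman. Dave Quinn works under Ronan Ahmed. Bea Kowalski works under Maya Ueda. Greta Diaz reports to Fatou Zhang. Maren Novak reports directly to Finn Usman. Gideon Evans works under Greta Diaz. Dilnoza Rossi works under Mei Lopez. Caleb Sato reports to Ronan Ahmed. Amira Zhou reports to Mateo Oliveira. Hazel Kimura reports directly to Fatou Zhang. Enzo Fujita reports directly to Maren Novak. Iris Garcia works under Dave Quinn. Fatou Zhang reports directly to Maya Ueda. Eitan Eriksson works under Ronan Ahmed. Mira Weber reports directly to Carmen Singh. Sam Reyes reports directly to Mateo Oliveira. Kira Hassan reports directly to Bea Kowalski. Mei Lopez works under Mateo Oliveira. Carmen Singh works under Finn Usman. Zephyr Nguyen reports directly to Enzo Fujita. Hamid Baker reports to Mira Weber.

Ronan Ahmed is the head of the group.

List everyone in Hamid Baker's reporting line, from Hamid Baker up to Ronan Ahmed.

Hamid Baker reports to Mira Weber. Mira Weber reports to Carmen Singh. Carmen Singh reports to Finn Usman. Finn Usman reports to Fatou Zhang. Fatou Zhang reports to Maya Ueda. Maya Ueda reports to Ronan Ahmed. Ronan Ahmed is at the top.

Hamid Baker -> Mira Weber -> Carmen Singh -> Finn Usman -> Fatou Zhang -> Maya Ueda -> Ronan Ahmed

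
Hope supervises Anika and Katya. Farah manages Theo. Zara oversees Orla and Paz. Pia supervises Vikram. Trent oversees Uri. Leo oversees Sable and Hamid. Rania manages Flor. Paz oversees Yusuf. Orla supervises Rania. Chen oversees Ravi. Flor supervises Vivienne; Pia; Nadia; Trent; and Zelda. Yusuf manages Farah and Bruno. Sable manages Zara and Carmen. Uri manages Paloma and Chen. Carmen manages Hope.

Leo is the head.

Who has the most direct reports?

Flor

Direct-report counts: Leo has 2; Sable has 2; Carmen has 1; Hope has 2; Zara has 2; Paz has 1; Yusuf has 2; Farah has 1; Orla has 1; Rania has 1; Flor has 5; Pia has 1; Trent has 1; Uri has 2; Chen has 1. The largest is 5, held by Flor.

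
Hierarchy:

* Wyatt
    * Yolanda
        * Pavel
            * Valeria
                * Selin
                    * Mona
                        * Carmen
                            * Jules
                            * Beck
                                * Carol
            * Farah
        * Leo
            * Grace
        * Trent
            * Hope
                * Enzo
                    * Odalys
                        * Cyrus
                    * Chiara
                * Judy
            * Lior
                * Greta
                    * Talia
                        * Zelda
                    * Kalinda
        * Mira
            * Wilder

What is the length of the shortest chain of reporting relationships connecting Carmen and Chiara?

Carmen is 5 levels below Yolanda, and Chiara is 4 levels below Yolanda (their lowest common manager). The shortest path runs up from Carmen to Yolanda and back down to Chiara: 5 + 4 = 9 links.

9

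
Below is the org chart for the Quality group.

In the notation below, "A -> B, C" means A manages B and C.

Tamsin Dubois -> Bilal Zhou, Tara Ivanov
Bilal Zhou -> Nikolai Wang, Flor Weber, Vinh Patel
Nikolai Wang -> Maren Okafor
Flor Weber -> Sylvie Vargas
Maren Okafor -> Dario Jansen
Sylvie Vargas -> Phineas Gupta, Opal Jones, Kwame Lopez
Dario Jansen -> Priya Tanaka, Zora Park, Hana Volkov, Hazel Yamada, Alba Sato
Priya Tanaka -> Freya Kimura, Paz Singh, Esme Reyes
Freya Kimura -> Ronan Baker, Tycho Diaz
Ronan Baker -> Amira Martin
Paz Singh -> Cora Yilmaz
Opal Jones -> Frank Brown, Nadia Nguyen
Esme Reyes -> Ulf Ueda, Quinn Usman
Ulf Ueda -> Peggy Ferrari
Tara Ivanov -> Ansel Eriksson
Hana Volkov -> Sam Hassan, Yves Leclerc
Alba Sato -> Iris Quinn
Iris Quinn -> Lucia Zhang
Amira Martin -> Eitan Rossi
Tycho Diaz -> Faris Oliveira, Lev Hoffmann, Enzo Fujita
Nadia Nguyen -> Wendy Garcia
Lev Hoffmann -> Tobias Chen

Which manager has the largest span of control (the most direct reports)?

Direct-report counts: Tamsin Dubois has 2; Tara Ivanov has 1; Bilal Zhou has 3; Flor Weber has 1; Sylvie Vargas has 3; Opal Jones has 2; Nadia Nguyen has 1; Nikolai Wang has 1; Maren Okafor has 1; Dario Jansen has 5; Alba Sato has 1; Iris Quinn has 1; Hana Volkov has 2; Priya Tanaka has 3; Esme Reyes has 2; Ulf Ueda has 1; Paz Singh has 1; Freya Kimura has 2; Tycho Diaz has 3; Lev Hoffmann has 1; Ronan Baker has 1; Amira Martin has 1. The largest is 5, held by Dario Jansen.

Dario Jansen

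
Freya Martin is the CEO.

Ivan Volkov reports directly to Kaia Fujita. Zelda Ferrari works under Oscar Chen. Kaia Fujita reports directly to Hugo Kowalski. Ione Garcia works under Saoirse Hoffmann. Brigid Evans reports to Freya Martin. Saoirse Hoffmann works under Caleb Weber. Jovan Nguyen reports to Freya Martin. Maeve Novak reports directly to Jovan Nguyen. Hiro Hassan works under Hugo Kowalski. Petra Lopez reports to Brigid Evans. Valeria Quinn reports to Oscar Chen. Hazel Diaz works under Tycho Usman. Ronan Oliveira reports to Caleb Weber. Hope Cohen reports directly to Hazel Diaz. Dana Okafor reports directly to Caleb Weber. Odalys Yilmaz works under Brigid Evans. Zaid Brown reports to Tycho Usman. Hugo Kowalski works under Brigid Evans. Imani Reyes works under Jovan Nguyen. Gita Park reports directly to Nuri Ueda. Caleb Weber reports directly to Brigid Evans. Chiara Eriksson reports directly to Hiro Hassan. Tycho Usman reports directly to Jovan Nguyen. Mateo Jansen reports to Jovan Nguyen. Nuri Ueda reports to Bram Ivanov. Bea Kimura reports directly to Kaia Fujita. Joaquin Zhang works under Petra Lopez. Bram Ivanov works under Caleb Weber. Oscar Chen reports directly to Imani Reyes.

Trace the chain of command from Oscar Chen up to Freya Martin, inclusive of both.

Oscar Chen -> Imani Reyes -> Jovan Nguyen -> Freya Martin

Oscar Chen reports to Imani Reyes. Imani Reyes reports to Jovan Nguyen. Jovan Nguyen reports to Freya Martin. Freya Martin is at the top.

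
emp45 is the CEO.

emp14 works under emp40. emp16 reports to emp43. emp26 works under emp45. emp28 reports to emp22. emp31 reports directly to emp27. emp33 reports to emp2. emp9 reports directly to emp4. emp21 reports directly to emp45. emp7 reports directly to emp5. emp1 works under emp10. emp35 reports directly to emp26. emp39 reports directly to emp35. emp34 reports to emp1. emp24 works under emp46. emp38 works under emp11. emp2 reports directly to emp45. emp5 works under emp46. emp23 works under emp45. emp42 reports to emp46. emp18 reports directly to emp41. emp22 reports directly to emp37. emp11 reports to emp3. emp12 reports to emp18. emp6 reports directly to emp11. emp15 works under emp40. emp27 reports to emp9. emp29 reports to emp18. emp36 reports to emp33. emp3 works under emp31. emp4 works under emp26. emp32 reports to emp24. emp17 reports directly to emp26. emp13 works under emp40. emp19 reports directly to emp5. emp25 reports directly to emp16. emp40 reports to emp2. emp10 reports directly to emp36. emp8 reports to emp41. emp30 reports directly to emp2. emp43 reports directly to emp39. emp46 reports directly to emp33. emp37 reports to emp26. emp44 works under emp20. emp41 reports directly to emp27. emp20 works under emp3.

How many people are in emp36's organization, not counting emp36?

emp36 directly manages emp10. Under emp10: emp1, emp34 (2). That's 3 in total.

3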